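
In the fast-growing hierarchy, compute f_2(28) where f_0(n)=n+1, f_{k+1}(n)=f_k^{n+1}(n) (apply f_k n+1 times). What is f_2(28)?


f_2(28) = f_1^29(28)
f_1(m) = 2m + 1.
Iterating: f_1^k(n) = 2^k*(n+1) - 1.
f_2(28) = 2^29*(28+1) - 1 = 536870912*29 - 1 = 15569256447

15569256447


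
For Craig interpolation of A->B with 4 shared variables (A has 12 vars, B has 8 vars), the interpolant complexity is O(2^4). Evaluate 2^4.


Shared atoms = 4
Craig interpolant size bound = 2^4
= 16

16


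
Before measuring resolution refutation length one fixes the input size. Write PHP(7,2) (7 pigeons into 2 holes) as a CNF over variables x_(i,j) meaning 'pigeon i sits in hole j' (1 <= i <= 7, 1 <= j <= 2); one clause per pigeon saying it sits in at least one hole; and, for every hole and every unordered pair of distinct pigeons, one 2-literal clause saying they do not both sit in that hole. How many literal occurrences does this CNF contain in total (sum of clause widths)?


PHP(7,2): 7 pigeons, 2 holes, 7*2 = 14 variables.
- pigeon clauses: one per pigeon -> 7 clauses of width 2 -> 14 literals
- hole clauses: 2 holes * C(7,2) = 2 * 21 -> 42 clauses of width 2 -> 84 literals
Total literal occurrences = 14 + 84 = 98

98


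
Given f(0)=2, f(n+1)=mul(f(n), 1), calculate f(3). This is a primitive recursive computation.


f(0) = 2
f(1) = mul(f(0), 1) = mul(2, 1) = 2
f(2) = mul(f(1), 1) = mul(2, 1) = 2
f(3) = mul(f(2), 1) = mul(2, 1) = 2


2


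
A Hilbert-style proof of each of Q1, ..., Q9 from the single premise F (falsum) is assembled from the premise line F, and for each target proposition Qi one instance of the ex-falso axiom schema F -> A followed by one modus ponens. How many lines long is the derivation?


Ex falso, line by line:
- 1 premise line (F)
- 9 targets, each needing 1 axiom instance (F -> Qi) + 1 MP = 2 lines: 2 * 9 = 18
Total = 1 + 18 = 19 lines.

19


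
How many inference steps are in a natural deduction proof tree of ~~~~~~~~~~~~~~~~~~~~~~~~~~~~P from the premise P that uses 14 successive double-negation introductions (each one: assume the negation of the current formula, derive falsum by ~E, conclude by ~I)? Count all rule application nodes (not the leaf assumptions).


Each double-negation introduction (from C infer ~~C) uses 2 inference nodes: one ~E (C and ~C give falsum) and one ~I (discharge ~C).
14 double negations = 14 * 2 = 28 inference nodes.

28


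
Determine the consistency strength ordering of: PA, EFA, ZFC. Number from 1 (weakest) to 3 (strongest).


Ordering by consistency strength:
1. EFA
2. PA
3. ZFC


PA=2, EFA=1, ZFC=3


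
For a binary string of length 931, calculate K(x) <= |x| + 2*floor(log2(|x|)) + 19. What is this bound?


floor(log2(931)) = 9
2 * 9 = 18
K(x) <= 931 + 18 + 19 = 968

968


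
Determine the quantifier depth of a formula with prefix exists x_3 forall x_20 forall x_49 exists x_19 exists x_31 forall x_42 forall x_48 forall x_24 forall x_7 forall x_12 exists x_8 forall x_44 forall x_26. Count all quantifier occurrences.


Quantifier prefix has 13 quantifier symbols.
Quantifier depth = 13

13


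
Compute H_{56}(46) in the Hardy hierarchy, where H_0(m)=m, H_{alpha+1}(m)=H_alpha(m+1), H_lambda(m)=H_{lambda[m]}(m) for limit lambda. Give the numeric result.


H_56(46):
For finite ordinals k, H_k(n) = n + k (each successor step adds 1).
H_56(46) = 46 + 56 = 102

102


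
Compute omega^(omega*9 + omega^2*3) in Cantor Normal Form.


omega^(omega*9 + omega^2*3):
In ordinal addition a term is absorbed by a following term of strictly larger exponent: 1 < 2, so omega*9 + omega^2*3 = omega^2*3.
omega raised to a CNF ordinal is a single CNF term: Result = omega^(omega^2*3)

omega^(omega^2*3)


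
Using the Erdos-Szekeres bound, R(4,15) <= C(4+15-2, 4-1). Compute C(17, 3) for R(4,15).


R(4,15) <= C(4+15-2, 4-1) = C(17, 3)
C(17, 3) = 17! / (3! * 14!)
= 680

680


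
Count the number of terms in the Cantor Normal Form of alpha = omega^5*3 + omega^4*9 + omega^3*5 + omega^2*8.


CNF: omega^5*3 + omega^4*9 + omega^3*5 + omega^2*8
Count the summands separated by '+':
  term 1: omega^5*3
  term 2: omega^4*9
  term 3: omega^3*5
  term 4: omega^2*8
Total terms = 4

4


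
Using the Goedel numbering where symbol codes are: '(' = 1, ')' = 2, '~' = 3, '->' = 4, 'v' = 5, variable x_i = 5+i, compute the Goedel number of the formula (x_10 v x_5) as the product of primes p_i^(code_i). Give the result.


Formula: (x_10 v x_5)
Symbol codes: [1, 15, 5, 10, 2]
Primes: [2, 3, 5, 7, 11]
p_1^1 = 2^1 = 2
p_2^15 = 3^15 = 14348907
p_3^5 = 5^5 = 3125
p_4^10 = 7^10 = 282475249
p_5^2 = 11^2 = 121
Product = 3065240877512775018750

3065240877512775018750


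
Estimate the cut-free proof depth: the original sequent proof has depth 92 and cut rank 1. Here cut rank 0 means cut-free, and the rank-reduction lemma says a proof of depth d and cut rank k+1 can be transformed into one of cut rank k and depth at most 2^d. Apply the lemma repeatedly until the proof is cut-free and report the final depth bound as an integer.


Each rank reduction sends depth d to at most 2^d; cut rank r needs r reductions.
2_0(92) = 92
2_1(92) = 2^92 = 4951760157141521099596496896
Cut-free depth bound = 4951760157141521099596496896

4951760157141521099596496896


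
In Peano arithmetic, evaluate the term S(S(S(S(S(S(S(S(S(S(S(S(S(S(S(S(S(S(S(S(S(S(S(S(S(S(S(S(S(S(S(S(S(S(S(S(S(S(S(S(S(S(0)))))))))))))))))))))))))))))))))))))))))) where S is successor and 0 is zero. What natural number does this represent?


Counting successors applied to 0:
42 applications of S to 0 = 42

42


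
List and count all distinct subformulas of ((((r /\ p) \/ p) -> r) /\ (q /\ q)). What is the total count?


Formula: ((((r /\ p) \/ p) -> r) /\ (q /\ q))
Subformulas found:
  1. q
  2. r
  3. p
  4. (q /\ q)
  5. (r /\ p)
  6. ((r /\ p) \/ p)
  7. (((r /\ p) \/ p) -> r)
  8. ((((r /\ p) \/ p) -> r) /\ (q /\ q))
Total distinct subformulas = 8

8


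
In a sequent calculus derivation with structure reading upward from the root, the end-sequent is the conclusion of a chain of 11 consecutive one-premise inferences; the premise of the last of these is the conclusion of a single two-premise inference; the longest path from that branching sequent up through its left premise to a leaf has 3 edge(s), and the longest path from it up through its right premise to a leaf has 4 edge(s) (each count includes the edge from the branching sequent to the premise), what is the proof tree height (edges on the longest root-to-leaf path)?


Longest path through the left premise: 3 edges (measured from the branching sequent)
Longest path through the right premise: 4 edges
Height of the subtree rooted at the branching sequent: max(3, 4) = 4
The branching sequent sits 11 edges above the root (the chain of one-premise inferences), so height = 4 + 11 = 15

15


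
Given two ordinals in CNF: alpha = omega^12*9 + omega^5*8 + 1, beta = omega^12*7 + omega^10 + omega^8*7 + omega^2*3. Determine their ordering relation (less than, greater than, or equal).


Compare term by term from highest exponent:
alpha = omega^12*9 + omega^5*8 + 1
beta = omega^12*7 + omega^10 + omega^8*7 + omega^2*3
Term 1: alpha has omega^12*9, beta has omega^12*7
Term 2: alpha has omega^5*8, beta has omega^10*1
Term 3: alpha has omega^0*1, beta has omega^8*7
Term 4: alpha has omega^0*0, beta has omega^2*3
Result: alpha > beta

alpha > beta


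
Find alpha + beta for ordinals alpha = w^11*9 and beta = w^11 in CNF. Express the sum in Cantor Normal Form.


Ordinal addition w^11*9 + w^11:
Both terms have the same exponent 11.
w^e*c + w^e*d = w^e*(c+d).
Result = w^11*(9+1) = w^11*10

w^11*10


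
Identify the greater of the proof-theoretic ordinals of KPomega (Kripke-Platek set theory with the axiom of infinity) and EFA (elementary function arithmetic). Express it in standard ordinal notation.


Proof-theoretic ordinal of KPomega (Kripke-Platek set theory with the axiom of infinity): psi_0(epsilon_{Omega+1})
Proof-theoretic ordinal of EFA (elementary function arithmetic): omega^3
Comparing: omega^3 < psi_0(epsilon_{Omega+1}).
The larger ordinal is psi_0(epsilon_{Omega+1}) (from KPomega (Kripke-Platek set theory with the axiom of infinity)).

psi_0(epsilon_{Omega+1})


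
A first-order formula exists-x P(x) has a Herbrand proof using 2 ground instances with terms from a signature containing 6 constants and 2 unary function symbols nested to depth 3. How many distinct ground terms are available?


Herbrand terms by depth:
Depth 0: 6 constants
Depth 1: 12 new terms (running total: 18)
Depth 2: 24 new terms (running total: 42)
Depth 3: 48 new terms (running total: 90)
Total distinct ground terms = 90

90


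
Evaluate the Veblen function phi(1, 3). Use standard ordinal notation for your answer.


phi(1, 3):
phi(1, beta) = epsilon_beta (the beta-th epsilon number).
phi(1, 3) = epsilon_3

epsilon_3


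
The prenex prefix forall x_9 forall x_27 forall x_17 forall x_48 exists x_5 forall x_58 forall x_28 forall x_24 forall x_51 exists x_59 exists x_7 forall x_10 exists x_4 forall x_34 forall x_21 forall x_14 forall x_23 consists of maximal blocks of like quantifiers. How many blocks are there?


Alternations = 6.
Blocks = alternations + 1 = 7

7


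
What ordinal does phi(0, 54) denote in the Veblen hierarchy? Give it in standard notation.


phi(0, 54):
phi(0, beta) = omega^beta by definition.
phi(0, 54) = omega^54

omega^54


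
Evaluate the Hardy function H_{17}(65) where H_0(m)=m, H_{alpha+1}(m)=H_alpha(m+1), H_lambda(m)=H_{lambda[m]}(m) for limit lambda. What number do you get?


H_17(65):
For finite ordinals k, H_k(n) = n + k (each successor step adds 1).
H_17(65) = 65 + 17 = 82

82


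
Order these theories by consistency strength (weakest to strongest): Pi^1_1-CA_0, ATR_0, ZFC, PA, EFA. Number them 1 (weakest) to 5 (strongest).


Ordering by consistency strength:
1. EFA
2. PA
3. ATR_0
4. Pi^1_1-CA_0
5. ZFC


Pi^1_1-CA_0=4, ATR_0=3, ZFC=5, PA=2, EFA=1


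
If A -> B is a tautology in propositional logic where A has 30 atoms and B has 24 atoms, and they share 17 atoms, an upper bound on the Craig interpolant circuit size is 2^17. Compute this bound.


Shared atoms = 17
Craig interpolant size bound = 2^17
= 131072

131072


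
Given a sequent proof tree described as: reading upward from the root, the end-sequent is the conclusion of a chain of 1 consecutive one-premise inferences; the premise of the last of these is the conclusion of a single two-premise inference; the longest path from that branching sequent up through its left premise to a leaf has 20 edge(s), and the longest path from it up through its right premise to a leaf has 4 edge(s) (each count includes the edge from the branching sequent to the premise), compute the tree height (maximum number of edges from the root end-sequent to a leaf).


Longest path through the left premise: 20 edges (measured from the branching sequent)
Longest path through the right premise: 4 edges
Height of the subtree rooted at the branching sequent: max(20, 4) = 20
The branching sequent sits 1 edges above the root (the chain of one-premise inferences), so height = 20 + 1 = 21

21


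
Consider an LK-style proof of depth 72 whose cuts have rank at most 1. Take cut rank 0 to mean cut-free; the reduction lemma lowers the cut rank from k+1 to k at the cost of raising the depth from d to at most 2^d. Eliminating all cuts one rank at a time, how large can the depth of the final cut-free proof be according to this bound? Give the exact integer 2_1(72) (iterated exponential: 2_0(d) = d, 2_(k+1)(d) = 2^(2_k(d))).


Each rank reduction sends depth d to at most 2^d; cut rank r needs r reductions.
2_0(72) = 72
2_1(72) = 2^72 = 4722366482869645213696
Cut-free depth bound = 4722366482869645213696

4722366482869645213696


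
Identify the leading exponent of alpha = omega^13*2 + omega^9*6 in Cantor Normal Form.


CNF: omega^13*2 + omega^9*6
The leading term is omega^13*2, which has exponent 13.

13


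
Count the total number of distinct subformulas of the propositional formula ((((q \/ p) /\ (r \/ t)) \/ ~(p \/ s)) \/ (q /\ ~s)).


Formula: ((((q \/ p) /\ (r \/ t)) \/ ~(p \/ s)) \/ (q /\ ~s))
Subformulas found:
  1. q
  2. s
  3. r
  4. t
  5. p
  6. ~s
  7. (q \/ p)
  8. (r \/ t)
  9. (p \/ s)
  10. ~(p \/ s)
  11. (q /\ ~s)
  12. ((q \/ p) /\ (r \/ t))
  13. (((q \/ p) /\ (r \/ t)) \/ ~(p \/ s))
  14. ((((q \/ p) /\ (r \/ t)) \/ ~(p \/ s)) \/ (q /\ ~s))
Total distinct subformulas = 14

14


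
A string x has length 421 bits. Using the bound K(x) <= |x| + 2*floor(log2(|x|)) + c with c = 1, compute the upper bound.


floor(log2(421)) = 8
2 * 8 = 16
K(x) <= 421 + 16 + 1 = 438

438


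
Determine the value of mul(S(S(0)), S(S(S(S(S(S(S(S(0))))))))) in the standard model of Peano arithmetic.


mul(S^2(0), S^8(0)):
S^2(0) = 2
S^8(0) = 8
2 * 8 = 16

16


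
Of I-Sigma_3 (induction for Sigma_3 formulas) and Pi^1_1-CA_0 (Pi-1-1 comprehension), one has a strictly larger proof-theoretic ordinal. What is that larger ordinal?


Proof-theoretic ordinal of I-Sigma_3 (induction for Sigma_3 formulas): omega^(omega^(omega^omega))
Proof-theoretic ordinal of Pi^1_1-CA_0 (Pi-1-1 comprehension): psi_0(Omega_omega)
Comparing: omega^(omega^(omega^omega)) < psi_0(Omega_omega).
The larger ordinal is psi_0(Omega_omega) (from Pi^1_1-CA_0 (Pi-1-1 comprehension)).

psi_0(Omega_omega)


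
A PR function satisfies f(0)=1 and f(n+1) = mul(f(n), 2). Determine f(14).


f(0) = 1
f(1) = mul(f(0), 2) = mul(1, 2) = 2
f(2) = mul(f(1), 2) = mul(2, 2) = 4
f(3) = mul(f(2), 2) = mul(4, 2) = 8
f(4) = mul(f(3), 2) = mul(8, 2) = 16
f(5) = mul(f(4), 2) = mul(16, 2) = 32
f(6) = mul(f(5), 2) = mul(32, 2) = 64
f(7) = mul(f(6), 2) = mul(64, 2) = 128
f(8) = mul(f(7), 2) = mul(128, 2) = 256
f(9) = mul(f(8), 2) = mul(256, 2) = 512
f(10) = mul(f(9), 2) = mul(512, 2) = 1024
f(11) = mul(f(10), 2) = mul(1024, 2) = 2048
f(12) = mul(f(11), 2) = mul(2048, 2) = 4096
f(13) = mul(f(12), 2) = mul(4096, 2) = 8192
f(14) = mul(f(13), 2) = mul(8192, 2) = 16384


16384


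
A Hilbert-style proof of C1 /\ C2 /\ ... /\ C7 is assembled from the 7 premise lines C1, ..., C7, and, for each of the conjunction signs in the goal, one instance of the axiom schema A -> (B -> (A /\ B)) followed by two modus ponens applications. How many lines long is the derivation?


Conjoining 7 premises:
- 7 premise lines
- the goal has 6 conjunction signs; each costs 1 axiom instance + 2 MP = 3 lines: 3 * 6 = 18
Total = 7 + 18 = 25 lines.

25


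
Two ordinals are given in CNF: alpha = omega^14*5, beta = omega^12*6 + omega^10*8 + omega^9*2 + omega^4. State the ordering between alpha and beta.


Compare term by term from highest exponent:
alpha = omega^14*5
beta = omega^12*6 + omega^10*8 + omega^9*2 + omega^4
Term 1: alpha has omega^14*5, beta has omega^12*6
Term 2: alpha has omega^0*0, beta has omega^10*8
Term 3: alpha has omega^0*0, beta has omega^9*2
Term 4: alpha has omega^0*0, beta has omega^4*1
Result: alpha > beta

alpha > beta


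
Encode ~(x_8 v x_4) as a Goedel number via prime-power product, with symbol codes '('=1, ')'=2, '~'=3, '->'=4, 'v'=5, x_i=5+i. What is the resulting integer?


Formula: ~(x_8 v x_4)
Symbol codes: [3, 1, 13, 5, 9, 2]
Primes: [2, 3, 5, 7, 11, 13]
p_1^3 = 2^3 = 8
p_2^1 = 3^1 = 3
p_3^13 = 5^13 = 1220703125
p_4^5 = 7^5 = 16807
p_5^9 = 11^9 = 2357947691
p_6^2 = 13^2 = 169
Product = 196215074308759365234375000

196215074308759365234375000


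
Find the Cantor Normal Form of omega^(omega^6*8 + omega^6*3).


omega^(omega^6*8 + omega^6*3):
Both terms of the exponent have the same exponent 6, so they merge: omega^6*8 + omega^6*3 = omega^6*(8+3) = omega^6*11.
omega raised to a CNF ordinal is a single CNF term: Result = omega^(omega^6*11)

omega^(omega^6*11)


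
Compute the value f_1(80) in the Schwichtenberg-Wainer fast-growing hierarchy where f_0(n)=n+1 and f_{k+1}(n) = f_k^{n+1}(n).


f_1(80) = f_0^81(80)
f_0 adds 1 each time, applied 81 times.
f_1(80) = 80 + 81 = 161

161


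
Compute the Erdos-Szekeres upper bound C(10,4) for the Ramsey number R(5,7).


R(5,7) <= C(5+7-2, 5-1) = C(10, 4)
C(10, 4) = 10! / (4! * 6!)
= 210

210


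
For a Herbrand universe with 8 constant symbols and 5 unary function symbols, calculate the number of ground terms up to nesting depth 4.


Herbrand terms by depth:
Depth 0: 8 constants
Depth 1: 40 new terms (running total: 48)
Depth 2: 200 new terms (running total: 248)
Depth 3: 1000 new terms (running total: 1248)
Depth 4: 5000 new terms (running total: 6248)
Total distinct ground terms = 6248

6248


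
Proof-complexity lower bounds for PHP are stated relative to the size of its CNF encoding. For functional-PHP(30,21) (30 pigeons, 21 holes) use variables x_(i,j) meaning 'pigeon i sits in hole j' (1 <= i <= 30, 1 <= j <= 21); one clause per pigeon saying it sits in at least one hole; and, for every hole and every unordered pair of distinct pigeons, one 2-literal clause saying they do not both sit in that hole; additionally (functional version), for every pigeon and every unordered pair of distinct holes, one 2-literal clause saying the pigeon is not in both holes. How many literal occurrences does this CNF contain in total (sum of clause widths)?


functional-PHP(30,21): 30 pigeons, 21 holes, 30*21 = 630 variables.
- pigeon clauses: one per pigeon -> 30 clauses of width 21 -> 630 literals
- hole clauses: 21 holes * C(30,2) = 21 * 435 -> 9135 clauses of width 2 -> 18270 literals
- functional clauses: 30 pigeons * C(21,2) = 30 * 210 -> 6300 clauses of width 2 -> 12600 literals
Total literal occurrences = 630 + 18270 + 12600 = 31500

31500


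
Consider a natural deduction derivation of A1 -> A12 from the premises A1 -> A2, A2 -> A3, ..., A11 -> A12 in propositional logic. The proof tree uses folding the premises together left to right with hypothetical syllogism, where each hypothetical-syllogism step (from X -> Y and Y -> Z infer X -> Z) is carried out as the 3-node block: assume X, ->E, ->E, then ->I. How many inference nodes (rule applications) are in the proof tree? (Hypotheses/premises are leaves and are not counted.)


There are 11 premises in the chain. The first HS step combines premises 1 and 2; each further premise needs one more HS step.
So 11 premises require 11 - 1 = 10 hypothetical-syllogism steps.
Each HS step uses 3 inference nodes (->E, ->E, ->I).
10 * 3 = 30 total inference nodes.

30


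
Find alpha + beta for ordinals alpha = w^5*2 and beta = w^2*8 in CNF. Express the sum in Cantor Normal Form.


Ordinal addition w^5*2 + w^2*8:
Leading exponent of alpha (5) > leading exponent of beta (2).
Since alpha's term has higher exponent than beta's leading term,
the sum is simply alpha followed by beta.
Result = w^5*2 + w^2*8

w^5*2 + w^2*8


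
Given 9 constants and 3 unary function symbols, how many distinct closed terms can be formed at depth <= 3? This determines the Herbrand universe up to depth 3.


Herbrand terms by depth:
Depth 0: 9 constants
Depth 1: 27 new terms (running total: 36)
Depth 2: 81 new terms (running total: 117)
Depth 3: 243 new terms (running total: 360)
Total distinct ground terms = 360

360


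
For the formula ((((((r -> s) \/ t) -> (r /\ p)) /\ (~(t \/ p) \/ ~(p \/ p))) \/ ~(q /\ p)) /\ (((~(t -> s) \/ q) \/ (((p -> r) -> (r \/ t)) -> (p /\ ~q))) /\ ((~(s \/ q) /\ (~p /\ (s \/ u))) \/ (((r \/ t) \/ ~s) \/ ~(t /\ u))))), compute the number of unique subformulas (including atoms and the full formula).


Formula: ((((((r -> s) \/ t) -> (r /\ p)) /\ (~(t \/ p) \/ ~(p \/ p))) \/ ~(q /\ p)) /\ (((~(t -> s) \/ q) \/ (((p -> r) -> (r \/ t)) -> (p /\ ~q))) /\ ((~(s \/ q) /\ (~p /\ (s \/ u))) \/ (((r \/ t) \/ ~s) \/ ~(t /\ u)))))
Subformulas found:
  1. r
  2. p
  3. q
  4. u
  5. s
  6. t
  7. ~p
  8. ~s
  9. ~q
  10. (q /\ p)
  11. (r /\ p)
  12. (t -> s)
  13. (s \/ q)
  14. (p -> r)
  15. (t /\ u)
  16. (p \/ p)
  17. (r \/ t)
  18. (s \/ u)
  19. (r -> s)
  20. (t \/ p)
  21. (p /\ ~q)
  22. ~(t \/ p)
  23. ~(q /\ p)
  24. ~(t -> s)
  25. ~(t /\ u)
  26. ~(p \/ p)
  27. ~(s \/ q)
  28. ((r -> s) \/ t)
  29. (~p /\ (s \/ u))
  30. ((r \/ t) \/ ~s)
  31. (~(t -> s) \/ q)
  32. ((p -> r) -> (r \/ t))
  33. (~(t \/ p) \/ ~(p \/ p))
  34. (((r -> s) \/ t) -> (r /\ p))
  35. (((r \/ t) \/ ~s) \/ ~(t /\ u))
  36. (~(s \/ q) /\ (~p /\ (s \/ u)))
  37. (((p -> r) -> (r \/ t)) -> (p /\ ~q))
  38. ((~(t -> s) \/ q) \/ (((p -> r) -> (r \/ t)) -> (p /\ ~q)))
  39. ((((r -> s) \/ t) -> (r /\ p)) /\ (~(t \/ p) \/ ~(p \/ p)))
  40. ((~(s \/ q) /\ (~p /\ (s \/ u))) \/ (((r \/ t) \/ ~s) \/ ~(t /\ u)))
  41. (((((r -> s) \/ t) -> (r /\ p)) /\ (~(t \/ p) \/ ~(p \/ p))) \/ ~(q /\ p))
  42. (((~(t -> s) \/ q) \/ (((p -> r) -> (r \/ t)) -> (p /\ ~q))) /\ ((~(s \/ q) /\ (~p /\ (s \/ u))) \/ (((r \/ t) \/ ~s) \/ ~(t /\ u))))
  43. ((((((r -> s) \/ t) -> (r /\ p)) /\ (~(t \/ p) \/ ~(p \/ p))) \/ ~(q /\ p)) /\ (((~(t -> s) \/ q) \/ (((p -> r) -> (r \/ t)) -> (p /\ ~q))) /\ ((~(s \/ q) /\ (~p /\ (s \/ u))) \/ (((r \/ t) \/ ~s) \/ ~(t /\ u)))))
Total distinct subformulas = 43

43


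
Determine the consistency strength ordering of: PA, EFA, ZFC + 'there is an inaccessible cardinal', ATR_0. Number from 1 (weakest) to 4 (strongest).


Ordering by consistency strength:
1. EFA
2. PA
3. ATR_0
4. ZFC + 'there is an inaccessible cardinal'


PA=2, EFA=1, ZFC + 'there is an inaccessible cardinal'=4, ATR_0=3


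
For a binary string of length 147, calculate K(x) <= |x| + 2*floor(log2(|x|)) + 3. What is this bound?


floor(log2(147)) = 7
2 * 7 = 14
K(x) <= 147 + 14 + 3 = 164

164


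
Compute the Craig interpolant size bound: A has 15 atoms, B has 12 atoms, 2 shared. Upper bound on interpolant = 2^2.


Shared atoms = 2
Craig interpolant size bound = 2^2
= 4

4


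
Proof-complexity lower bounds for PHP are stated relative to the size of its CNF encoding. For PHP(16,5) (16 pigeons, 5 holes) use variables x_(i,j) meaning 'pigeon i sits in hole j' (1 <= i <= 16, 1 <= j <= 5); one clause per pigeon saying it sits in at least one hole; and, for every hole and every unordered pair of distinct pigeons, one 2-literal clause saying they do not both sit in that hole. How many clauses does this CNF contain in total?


PHP(16,5): 16 pigeons, 5 holes, 16*5 = 80 variables.
- pigeon clauses: one per pigeon -> 16 clauses
- hole clauses: 5 holes * C(16,2) = 5 * 120 -> 600 clauses
Total clauses = 16 + 600 = 616

616


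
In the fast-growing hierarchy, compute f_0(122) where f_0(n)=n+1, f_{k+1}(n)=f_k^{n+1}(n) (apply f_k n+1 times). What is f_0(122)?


f_0(122) = 122 + 1 = 123

123


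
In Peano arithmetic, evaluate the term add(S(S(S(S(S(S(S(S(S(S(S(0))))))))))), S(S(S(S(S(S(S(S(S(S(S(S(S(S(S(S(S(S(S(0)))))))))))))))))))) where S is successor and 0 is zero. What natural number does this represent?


add(S^11(0), S^19(0)):
S^11(0) = 11
S^19(0) = 19
11 + 19 = 30

30


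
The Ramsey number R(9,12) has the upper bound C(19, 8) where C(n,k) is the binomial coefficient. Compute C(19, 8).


R(9,12) <= C(9+12-2, 9-1) = C(19, 8)
C(19, 8) = 19! / (8! * 11!)
= 75582

75582


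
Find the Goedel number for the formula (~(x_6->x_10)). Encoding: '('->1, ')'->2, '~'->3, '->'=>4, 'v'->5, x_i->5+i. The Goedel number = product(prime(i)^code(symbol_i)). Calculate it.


Formula: (~(x_6->x_10))
Symbol codes: [1, 3, 1, 11, 4, 15, 2, 2]
Primes: [2, 3, 5, 7, 11, 13, 17, 19]
p_1^1 = 2^1 = 2
p_2^3 = 3^3 = 27
p_3^1 = 5^1 = 5
p_4^11 = 7^11 = 1977326743
p_5^4 = 11^4 = 14641
p_6^15 = 13^15 = 51185893014090757
p_7^2 = 17^2 = 289
p_8^2 = 19^2 = 361
Product = 41741521397882173274147556536464273530

41741521397882173274147556536464273530


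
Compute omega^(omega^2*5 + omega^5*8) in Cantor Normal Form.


omega^(omega^2*5 + omega^5*8):
In ordinal addition a term is absorbed by a following term of strictly larger exponent: 2 < 5, so omega^2*5 + omega^5*8 = omega^5*8.
omega raised to a CNF ordinal is a single CNF term: Result = omega^(omega^5*8)

omega^(omega^5*8)


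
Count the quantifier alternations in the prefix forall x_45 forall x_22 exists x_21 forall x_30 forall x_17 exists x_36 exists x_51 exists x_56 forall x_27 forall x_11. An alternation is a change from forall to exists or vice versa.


Walk the prefix and count type changes:
  position 1: forall -> forall
  position 2: forall -> exists <-- alternation
  position 3: exists -> forall <-- alternation
  position 4: forall -> forall
  position 5: forall -> exists <-- alternation
  position 6: exists -> exists
  position 7: exists -> exists
  position 8: exists -> forall <-- alternation
  position 9: forall -> forall
Total alternations = 4

4


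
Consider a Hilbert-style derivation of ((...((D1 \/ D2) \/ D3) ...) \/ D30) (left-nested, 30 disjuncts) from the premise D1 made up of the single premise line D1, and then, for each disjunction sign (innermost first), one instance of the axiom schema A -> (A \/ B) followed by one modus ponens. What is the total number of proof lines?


Building the left-nested 30-ary disjunction from D1:
- 1 premise line (D1)
- 30 disjuncts means 29 disjunction signs; each needs 1 axiom instance + 1 MP = 2 lines: 2 * 29 = 58
Total = 1 + 58 = 59 lines.

59


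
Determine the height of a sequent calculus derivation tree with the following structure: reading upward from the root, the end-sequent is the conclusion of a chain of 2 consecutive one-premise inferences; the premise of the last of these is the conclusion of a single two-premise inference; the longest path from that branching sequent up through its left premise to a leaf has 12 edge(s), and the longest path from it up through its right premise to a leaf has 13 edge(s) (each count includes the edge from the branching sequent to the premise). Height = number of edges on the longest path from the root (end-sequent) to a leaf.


Longest path through the left premise: 12 edges (measured from the branching sequent)
Longest path through the right premise: 13 edges
Height of the subtree rooted at the branching sequent: max(12, 13) = 13
The branching sequent sits 2 edges above the root (the chain of one-premise inferences), so height = 13 + 2 = 15

15


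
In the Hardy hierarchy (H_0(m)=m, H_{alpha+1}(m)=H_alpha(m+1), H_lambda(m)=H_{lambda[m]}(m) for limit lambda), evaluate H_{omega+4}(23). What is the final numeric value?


H_{omega+4}(23):
Unwind the 4 successor steps: H_{omega+4}(23) = H_omega(23+4) = H_omega(27).
H_omega(m) = H_m(m) = m + m = 2m.
Result = 2 * 27 = 54

54


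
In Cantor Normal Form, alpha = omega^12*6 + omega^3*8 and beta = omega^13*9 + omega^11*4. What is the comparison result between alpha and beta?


Compare term by term from highest exponent:
alpha = omega^12*6 + omega^3*8
beta = omega^13*9 + omega^11*4
Term 1: alpha has omega^12*6, beta has omega^13*9
Term 2: alpha has omega^3*8, beta has omega^11*4
Result: alpha < beta

alpha < beta


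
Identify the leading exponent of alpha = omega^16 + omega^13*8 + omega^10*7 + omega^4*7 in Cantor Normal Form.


CNF: omega^16 + omega^13*8 + omega^10*7 + omega^4*7
The leading term is omega^16, which has exponent 16.

16


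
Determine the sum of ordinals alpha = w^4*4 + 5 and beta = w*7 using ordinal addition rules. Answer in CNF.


Ordinal addition (w^4*4 + 5) + w*7:
alpha's leading term has exponent 4 > beta's exponent 1, so it survives.
alpha's tail term has exponent 0 < beta's exponent 1, so it is absorbed by beta.
In ordinal addition, any term followed by a strictly larger-exponent term is absorbed.
Result = w^4*4 + w*7

w^4*4 + w*7


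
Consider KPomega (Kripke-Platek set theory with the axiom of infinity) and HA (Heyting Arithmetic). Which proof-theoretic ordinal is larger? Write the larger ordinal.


Proof-theoretic ordinal of KPomega (Kripke-Platek set theory with the axiom of infinity): psi_0(epsilon_{Omega+1})
Proof-theoretic ordinal of HA (Heyting Arithmetic): epsilon_0
Comparing: epsilon_0 < psi_0(epsilon_{Omega+1}).
The larger ordinal is psi_0(epsilon_{Omega+1}) (from KPomega (Kripke-Platek set theory with the axiom of infinity)).

psi_0(epsilon_{Omega+1})


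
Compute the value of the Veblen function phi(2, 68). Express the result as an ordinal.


phi(2, 68):
phi(2, beta) = zeta_beta (the beta-th zeta number, fixed point of epsilon).
phi(2, 68) = zeta_68

zeta_68


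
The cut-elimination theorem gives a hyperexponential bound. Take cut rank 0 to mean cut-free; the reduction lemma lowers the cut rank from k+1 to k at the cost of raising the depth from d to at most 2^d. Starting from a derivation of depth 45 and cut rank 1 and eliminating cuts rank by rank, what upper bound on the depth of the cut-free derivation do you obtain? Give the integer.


Each rank reduction sends depth d to at most 2^d; cut rank r needs r reductions.
2_0(45) = 45
2_1(45) = 2^45 = 35184372088832
Cut-free depth bound = 35184372088832

35184372088832


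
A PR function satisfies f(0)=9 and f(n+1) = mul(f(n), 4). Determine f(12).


f(0) = 9
f(1) = mul(f(0), 4) = mul(9, 4) = 36
f(2) = mul(f(1), 4) = mul(36, 4) = 144
f(3) = mul(f(2), 4) = mul(144, 4) = 576
f(4) = mul(f(3), 4) = mul(576, 4) = 2304
f(5) = mul(f(4), 4) = mul(2304, 4) = 9216
f(6) = mul(f(5), 4) = mul(9216, 4) = 36864
f(7) = mul(f(6), 4) = mul(36864, 4) = 147456
f(8) = mul(f(7), 4) = mul(147456, 4) = 589824
f(9) = mul(f(8), 4) = mul(589824, 4) = 2359296
f(10) = mul(f(9), 4) = mul(2359296, 4) = 9437184
f(11) = mul(f(10), 4) = mul(9437184, 4) = 37748736
f(12) = mul(f(11), 4) = mul(37748736, 4) = 150994944


150994944


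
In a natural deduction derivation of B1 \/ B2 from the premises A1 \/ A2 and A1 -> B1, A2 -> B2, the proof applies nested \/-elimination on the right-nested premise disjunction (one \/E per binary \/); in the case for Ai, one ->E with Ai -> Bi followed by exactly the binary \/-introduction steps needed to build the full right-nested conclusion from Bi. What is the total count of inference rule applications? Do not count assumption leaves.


Constructive dilemma with 2 branches, all disjunctions right-nested:
- \/E: the premise has 1 binary \/, each eliminated once: 1 nodes.
- ->E: one per case (Ai with Ai -> Bi gives Bi): 2 nodes.
- \/I: in case i < n, Bi needs 1 step to form Bi \/ (B(i+1) \/ ...) and then i-1 steps to prepend B(i-1), ..., B1, i.e. i steps; in case i = n, B2 needs 1 prepend steps.
  \/I total = (1 + 2 + ... + 1) + 1 = 1 + 1 = 2 nodes.
Total = 1 + 2 + 2 = 5

5


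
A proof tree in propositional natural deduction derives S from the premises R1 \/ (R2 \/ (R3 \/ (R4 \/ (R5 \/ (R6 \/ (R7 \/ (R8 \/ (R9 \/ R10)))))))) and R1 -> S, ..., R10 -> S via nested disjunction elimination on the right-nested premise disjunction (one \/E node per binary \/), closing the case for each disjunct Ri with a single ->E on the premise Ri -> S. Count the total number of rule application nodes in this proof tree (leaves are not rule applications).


The premise R1 \/ (R2 \/ (R3 \/ (R4 \/ (R5 \/ (R6 \/ (R7 \/ (R8 \/ (R9 \/ R10)))))))) contains 10 disjuncts, hence 9 binary \/ connectives.
- Each binary \/ is eliminated once: 9 \/E nodes.
- Each of the 10 cases Ri derives S by one ->E with Ri -> S: 10 ->E nodes.
Total = 9 + 10 = 19

19


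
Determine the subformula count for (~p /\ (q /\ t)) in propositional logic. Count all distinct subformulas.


Formula: (~p /\ (q /\ t))
Subformulas found:
  1. q
  2. p
  3. t
  4. ~p
  5. (q /\ t)
  6. (~p /\ (q /\ t))
Total distinct subformulas = 6

6


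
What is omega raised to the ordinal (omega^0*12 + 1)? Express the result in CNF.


omega^(omega^0*12 + 1):
omega^0 = 1, so the exponent is 12 + 1 = 13 (finite ordinal addition).
Result = omega^13, already a single CNF term.

omega^13


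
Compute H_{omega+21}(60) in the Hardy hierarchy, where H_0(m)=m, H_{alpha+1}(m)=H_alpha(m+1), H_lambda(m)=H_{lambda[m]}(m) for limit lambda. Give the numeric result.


H_{omega+21}(60):
Unwind the 21 successor steps: H_{omega+21}(60) = H_omega(60+21) = H_omega(81).
H_omega(m) = H_m(m) = m + m = 2m.
Result = 2 * 81 = 162

162


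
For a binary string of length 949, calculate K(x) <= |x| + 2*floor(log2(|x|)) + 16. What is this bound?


floor(log2(949)) = 9
2 * 9 = 18
K(x) <= 949 + 18 + 16 = 983

983


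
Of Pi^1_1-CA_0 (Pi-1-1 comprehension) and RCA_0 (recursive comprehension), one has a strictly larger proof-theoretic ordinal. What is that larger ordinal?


Proof-theoretic ordinal of Pi^1_1-CA_0 (Pi-1-1 comprehension): psi_0(Omega_omega)
Proof-theoretic ordinal of RCA_0 (recursive comprehension): omega^omega
Comparing: omega^omega < psi_0(Omega_omega).
The larger ordinal is psi_0(Omega_omega) (from Pi^1_1-CA_0 (Pi-1-1 comprehension)).

psi_0(Omega_omega)


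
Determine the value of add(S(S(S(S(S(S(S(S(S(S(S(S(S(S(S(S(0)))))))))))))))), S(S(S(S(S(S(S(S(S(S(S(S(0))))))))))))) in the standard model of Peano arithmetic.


add(S^16(0), S^12(0)):
S^16(0) = 16
S^12(0) = 12
16 + 12 = 28

28


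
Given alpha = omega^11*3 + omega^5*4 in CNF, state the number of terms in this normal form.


CNF: omega^11*3 + omega^5*4
Count the summands separated by '+':
  term 1: omega^11*3
  term 2: omega^5*4
Total terms = 2

2


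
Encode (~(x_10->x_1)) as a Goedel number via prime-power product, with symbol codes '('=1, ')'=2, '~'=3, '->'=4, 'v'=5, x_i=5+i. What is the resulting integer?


Formula: (~(x_10->x_1))
Symbol codes: [1, 3, 1, 15, 4, 6, 2, 2]
Primes: [2, 3, 5, 7, 11, 13, 17, 19]
p_1^1 = 2^1 = 2
p_2^3 = 3^3 = 27
p_3^1 = 5^1 = 5
p_4^15 = 7^15 = 4747561509943
p_5^4 = 11^4 = 14641
p_6^6 = 13^6 = 4826809
p_7^2 = 17^2 = 289
p_8^2 = 19^2 = 361
Product = 9450836795887573110730031936610

9450836795887573110730031936610


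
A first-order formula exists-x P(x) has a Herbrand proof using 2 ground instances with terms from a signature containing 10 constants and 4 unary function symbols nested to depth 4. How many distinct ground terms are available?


Herbrand terms by depth:
Depth 0: 10 constants
Depth 1: 40 new terms (running total: 50)
Depth 2: 160 new terms (running total: 210)
Depth 3: 640 new terms (running total: 850)
Depth 4: 2560 new terms (running total: 3410)
Total distinct ground terms = 3410

3410


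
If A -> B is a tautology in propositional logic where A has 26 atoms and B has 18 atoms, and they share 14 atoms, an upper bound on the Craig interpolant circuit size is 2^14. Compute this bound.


Shared atoms = 14
Craig interpolant size bound = 2^14
= 16384

16384


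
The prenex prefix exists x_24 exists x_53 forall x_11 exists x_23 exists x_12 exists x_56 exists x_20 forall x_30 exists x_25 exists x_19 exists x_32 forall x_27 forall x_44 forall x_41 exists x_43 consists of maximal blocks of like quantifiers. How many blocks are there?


Alternations = 6.
Blocks = alternations + 1 = 7

7


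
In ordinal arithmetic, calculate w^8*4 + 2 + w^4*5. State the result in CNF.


Ordinal addition (w^8*4 + 2) + w^4*5:
alpha's leading term has exponent 8 > beta's exponent 4, so it survives.
alpha's tail term has exponent 0 < beta's exponent 4, so it is absorbed by beta.
In ordinal addition, any term followed by a strictly larger-exponent term is absorbed.
Result = w^8*4 + w^4*5

w^8*4 + w^4*5


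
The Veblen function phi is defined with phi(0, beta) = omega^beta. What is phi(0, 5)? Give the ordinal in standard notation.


phi(0, 5):
phi(0, beta) = omega^beta by definition.
phi(0, 5) = omega^5

omega^5


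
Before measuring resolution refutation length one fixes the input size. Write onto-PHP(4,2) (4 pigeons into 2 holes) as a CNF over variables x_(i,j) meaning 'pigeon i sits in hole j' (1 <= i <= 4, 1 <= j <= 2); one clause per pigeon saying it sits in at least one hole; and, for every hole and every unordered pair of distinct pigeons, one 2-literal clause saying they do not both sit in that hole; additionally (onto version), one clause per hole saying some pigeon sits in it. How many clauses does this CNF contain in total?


onto-PHP(4,2): 4 pigeons, 2 holes, 4*2 = 8 variables.
- pigeon clauses: one per pigeon -> 4 clauses
- hole clauses: 2 holes * C(4,2) = 2 * 6 -> 12 clauses
- onto clauses: one per hole -> 2 clauses
Total clauses = 4 + 12 + 2 = 18

18


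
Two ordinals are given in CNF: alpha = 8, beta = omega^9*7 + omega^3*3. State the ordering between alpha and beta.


Compare term by term from highest exponent:
alpha = 8
beta = omega^9*7 + omega^3*3
Term 1: alpha has omega^0*8, beta has omega^9*7
Term 2: alpha has omega^0*0, beta has omega^3*3
Result: alpha < beta

alpha < beta


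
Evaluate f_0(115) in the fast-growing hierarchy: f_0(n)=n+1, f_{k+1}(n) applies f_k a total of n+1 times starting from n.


f_0(115) = 115 + 1 = 116

116


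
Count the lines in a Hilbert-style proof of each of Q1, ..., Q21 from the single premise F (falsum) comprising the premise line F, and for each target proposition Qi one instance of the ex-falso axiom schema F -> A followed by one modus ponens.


Ex falso, line by line:
- 1 premise line (F)
- 21 targets, each needing 1 axiom instance (F -> Qi) + 1 MP = 2 lines: 2 * 21 = 42
Total = 1 + 42 = 43 lines.

43


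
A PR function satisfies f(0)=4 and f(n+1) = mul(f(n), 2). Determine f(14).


f(0) = 4
f(1) = mul(f(0), 2) = mul(4, 2) = 8
f(2) = mul(f(1), 2) = mul(8, 2) = 16
f(3) = mul(f(2), 2) = mul(16, 2) = 32
f(4) = mul(f(3), 2) = mul(32, 2) = 64
f(5) = mul(f(4), 2) = mul(64, 2) = 128
f(6) = mul(f(5), 2) = mul(128, 2) = 256
f(7) = mul(f(6), 2) = mul(256, 2) = 512
f(8) = mul(f(7), 2) = mul(512, 2) = 1024
f(9) = mul(f(8), 2) = mul(1024, 2) = 2048
f(10) = mul(f(9), 2) = mul(2048, 2) = 4096
f(11) = mul(f(10), 2) = mul(4096, 2) = 8192
f(12) = mul(f(11), 2) = mul(8192, 2) = 16384
f(13) = mul(f(12), 2) = mul(16384, 2) = 32768
f(14) = mul(f(13), 2) = mul(32768, 2) = 65536


65536


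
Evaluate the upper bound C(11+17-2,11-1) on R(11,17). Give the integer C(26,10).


R(11,17) <= C(11+17-2, 11-1) = C(26, 10)
C(26, 10) = 26! / (10! * 16!)
= 5311735

5311735


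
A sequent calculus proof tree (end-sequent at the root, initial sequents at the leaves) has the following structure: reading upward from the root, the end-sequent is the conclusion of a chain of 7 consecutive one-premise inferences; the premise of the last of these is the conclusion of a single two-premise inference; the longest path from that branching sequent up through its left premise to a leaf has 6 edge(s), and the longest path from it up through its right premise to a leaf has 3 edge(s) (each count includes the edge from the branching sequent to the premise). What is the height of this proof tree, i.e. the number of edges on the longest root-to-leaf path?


Longest path through the left premise: 6 edges (measured from the branching sequent)
Longest path through the right premise: 3 edges
Height of the subtree rooted at the branching sequent: max(6, 3) = 6
The branching sequent sits 7 edges above the root (the chain of one-premise inferences), so height = 6 + 7 = 13

13


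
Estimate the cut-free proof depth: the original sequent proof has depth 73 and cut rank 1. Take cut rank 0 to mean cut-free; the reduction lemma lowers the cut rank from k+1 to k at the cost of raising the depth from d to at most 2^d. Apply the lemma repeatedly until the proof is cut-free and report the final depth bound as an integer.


Each rank reduction sends depth d to at most 2^d; cut rank r needs r reductions.
2_0(73) = 73
2_1(73) = 2^73 = 9444732965739290427392
Cut-free depth bound = 9444732965739290427392

9444732965739290427392


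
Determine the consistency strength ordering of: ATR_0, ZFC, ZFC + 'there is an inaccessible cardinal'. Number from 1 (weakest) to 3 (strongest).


Ordering by consistency strength:
1. ATR_0
2. ZFC
3. ZFC + 'there is an inaccessible cardinal'


ATR_0=1, ZFC=2, ZFC + 'there is an inaccessible cardinal'=3


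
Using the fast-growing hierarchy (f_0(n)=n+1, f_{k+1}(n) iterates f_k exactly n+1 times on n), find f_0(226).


f_0(226) = 226 + 1 = 227

227


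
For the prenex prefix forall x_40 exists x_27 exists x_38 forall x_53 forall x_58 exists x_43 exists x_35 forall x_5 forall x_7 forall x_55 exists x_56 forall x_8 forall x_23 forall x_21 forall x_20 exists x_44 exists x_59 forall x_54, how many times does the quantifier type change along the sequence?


Walk the prefix and count type changes:
  position 1: forall -> exists <-- alternation
  position 2: exists -> exists
  position 3: exists -> forall <-- alternation
  position 4: forall -> forall
  position 5: forall -> exists <-- alternation
  position 6: exists -> exists
  position 7: exists -> forall <-- alternation
  position 8: forall -> forall
  position 9: forall -> forall
  position 10: forall -> exists <-- alternation
  position 11: exists -> forall <-- alternation
  position 12: forall -> forall
  position 13: forall -> forall
  position 14: forall -> forall
  position 15: forall -> exists <-- alternation
  position 16: exists -> exists
  position 17: exists -> forall <-- alternation
Total alternations = 8

8
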